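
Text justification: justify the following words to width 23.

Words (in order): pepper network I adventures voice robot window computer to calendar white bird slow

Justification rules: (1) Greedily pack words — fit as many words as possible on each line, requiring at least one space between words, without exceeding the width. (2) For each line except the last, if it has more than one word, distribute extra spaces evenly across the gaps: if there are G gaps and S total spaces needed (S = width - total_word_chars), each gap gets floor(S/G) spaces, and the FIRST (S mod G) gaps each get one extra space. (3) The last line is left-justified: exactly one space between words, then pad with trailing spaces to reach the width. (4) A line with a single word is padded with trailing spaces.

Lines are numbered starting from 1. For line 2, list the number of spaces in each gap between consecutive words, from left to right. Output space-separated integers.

Line 1: ['pepper', 'network', 'I'] (min_width=16, slack=7)
Line 2: ['adventures', 'voice', 'robot'] (min_width=22, slack=1)
Line 3: ['window', 'computer', 'to'] (min_width=18, slack=5)
Line 4: ['calendar', 'white', 'bird'] (min_width=19, slack=4)
Line 5: ['slow'] (min_width=4, slack=19)

Answer: 2 1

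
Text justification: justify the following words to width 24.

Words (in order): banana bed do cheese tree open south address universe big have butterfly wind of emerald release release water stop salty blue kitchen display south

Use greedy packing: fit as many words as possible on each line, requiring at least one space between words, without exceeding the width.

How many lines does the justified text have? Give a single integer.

Line 1: ['banana', 'bed', 'do', 'cheese'] (min_width=20, slack=4)
Line 2: ['tree', 'open', 'south', 'address'] (min_width=23, slack=1)
Line 3: ['universe', 'big', 'have'] (min_width=17, slack=7)
Line 4: ['butterfly', 'wind', 'of'] (min_width=17, slack=7)
Line 5: ['emerald', 'release', 'release'] (min_width=23, slack=1)
Line 6: ['water', 'stop', 'salty', 'blue'] (min_width=21, slack=3)
Line 7: ['kitchen', 'display', 'south'] (min_width=21, slack=3)
Total lines: 7

Answer: 7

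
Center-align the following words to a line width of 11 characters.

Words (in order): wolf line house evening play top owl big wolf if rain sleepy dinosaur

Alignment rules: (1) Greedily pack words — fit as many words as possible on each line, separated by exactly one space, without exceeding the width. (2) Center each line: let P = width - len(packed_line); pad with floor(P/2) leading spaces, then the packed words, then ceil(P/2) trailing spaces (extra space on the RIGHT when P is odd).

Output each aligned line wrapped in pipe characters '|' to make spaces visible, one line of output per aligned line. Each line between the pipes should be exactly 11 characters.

Line 1: ['wolf', 'line'] (min_width=9, slack=2)
Line 2: ['house'] (min_width=5, slack=6)
Line 3: ['evening'] (min_width=7, slack=4)
Line 4: ['play', 'top'] (min_width=8, slack=3)
Line 5: ['owl', 'big'] (min_width=7, slack=4)
Line 6: ['wolf', 'if'] (min_width=7, slack=4)
Line 7: ['rain', 'sleepy'] (min_width=11, slack=0)
Line 8: ['dinosaur'] (min_width=8, slack=3)

Answer: | wolf line |
|   house   |
|  evening  |
| play top  |
|  owl big  |
|  wolf if  |
|rain sleepy|
| dinosaur  |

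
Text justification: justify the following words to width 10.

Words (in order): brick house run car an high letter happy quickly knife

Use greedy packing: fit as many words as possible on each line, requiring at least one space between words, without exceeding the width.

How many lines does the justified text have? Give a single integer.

Answer: 8

Derivation:
Line 1: ['brick'] (min_width=5, slack=5)
Line 2: ['house', 'run'] (min_width=9, slack=1)
Line 3: ['car', 'an'] (min_width=6, slack=4)
Line 4: ['high'] (min_width=4, slack=6)
Line 5: ['letter'] (min_width=6, slack=4)
Line 6: ['happy'] (min_width=5, slack=5)
Line 7: ['quickly'] (min_width=7, slack=3)
Line 8: ['knife'] (min_width=5, slack=5)
Total lines: 8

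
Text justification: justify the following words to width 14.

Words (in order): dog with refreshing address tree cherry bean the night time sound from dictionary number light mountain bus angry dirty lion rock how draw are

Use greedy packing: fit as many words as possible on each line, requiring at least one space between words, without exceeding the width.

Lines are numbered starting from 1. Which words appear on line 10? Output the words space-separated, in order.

Answer: angry dirty

Derivation:
Line 1: ['dog', 'with'] (min_width=8, slack=6)
Line 2: ['refreshing'] (min_width=10, slack=4)
Line 3: ['address', 'tree'] (min_width=12, slack=2)
Line 4: ['cherry', 'bean'] (min_width=11, slack=3)
Line 5: ['the', 'night', 'time'] (min_width=14, slack=0)
Line 6: ['sound', 'from'] (min_width=10, slack=4)
Line 7: ['dictionary'] (min_width=10, slack=4)
Line 8: ['number', 'light'] (min_width=12, slack=2)
Line 9: ['mountain', 'bus'] (min_width=12, slack=2)
Line 10: ['angry', 'dirty'] (min_width=11, slack=3)
Line 11: ['lion', 'rock', 'how'] (min_width=13, slack=1)
Line 12: ['draw', 'are'] (min_width=8, slack=6)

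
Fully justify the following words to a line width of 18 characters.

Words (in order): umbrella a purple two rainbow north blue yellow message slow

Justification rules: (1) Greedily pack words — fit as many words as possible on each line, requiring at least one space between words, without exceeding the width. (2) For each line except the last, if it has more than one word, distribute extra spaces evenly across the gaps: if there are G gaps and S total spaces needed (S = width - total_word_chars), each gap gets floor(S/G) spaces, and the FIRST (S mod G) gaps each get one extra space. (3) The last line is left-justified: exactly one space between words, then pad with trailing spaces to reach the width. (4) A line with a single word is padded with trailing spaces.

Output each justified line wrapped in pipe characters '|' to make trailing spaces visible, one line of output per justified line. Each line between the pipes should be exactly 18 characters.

Line 1: ['umbrella', 'a', 'purple'] (min_width=17, slack=1)
Line 2: ['two', 'rainbow', 'north'] (min_width=17, slack=1)
Line 3: ['blue', 'yellow'] (min_width=11, slack=7)
Line 4: ['message', 'slow'] (min_width=12, slack=6)

Answer: |umbrella  a purple|
|two  rainbow north|
|blue        yellow|
|message slow      |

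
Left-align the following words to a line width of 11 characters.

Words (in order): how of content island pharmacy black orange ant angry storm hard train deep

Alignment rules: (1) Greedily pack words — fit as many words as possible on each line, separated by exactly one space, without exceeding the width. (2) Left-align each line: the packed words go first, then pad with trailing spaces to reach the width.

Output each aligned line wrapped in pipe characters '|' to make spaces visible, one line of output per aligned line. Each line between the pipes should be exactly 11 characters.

Answer: |how of     |
|content    |
|island     |
|pharmacy   |
|black      |
|orange ant |
|angry storm|
|hard train |
|deep       |

Derivation:
Line 1: ['how', 'of'] (min_width=6, slack=5)
Line 2: ['content'] (min_width=7, slack=4)
Line 3: ['island'] (min_width=6, slack=5)
Line 4: ['pharmacy'] (min_width=8, slack=3)
Line 5: ['black'] (min_width=5, slack=6)
Line 6: ['orange', 'ant'] (min_width=10, slack=1)
Line 7: ['angry', 'storm'] (min_width=11, slack=0)
Line 8: ['hard', 'train'] (min_width=10, slack=1)
Line 9: ['deep'] (min_width=4, slack=7)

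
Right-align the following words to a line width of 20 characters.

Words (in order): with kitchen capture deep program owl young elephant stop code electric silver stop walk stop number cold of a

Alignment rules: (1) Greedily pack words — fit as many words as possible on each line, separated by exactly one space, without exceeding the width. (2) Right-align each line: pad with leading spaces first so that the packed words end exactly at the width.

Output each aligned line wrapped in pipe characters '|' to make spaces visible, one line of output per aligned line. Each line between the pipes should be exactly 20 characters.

Answer: |with kitchen capture|
|    deep program owl|
| young elephant stop|
|code electric silver|
|      stop walk stop|
|    number cold of a|

Derivation:
Line 1: ['with', 'kitchen', 'capture'] (min_width=20, slack=0)
Line 2: ['deep', 'program', 'owl'] (min_width=16, slack=4)
Line 3: ['young', 'elephant', 'stop'] (min_width=19, slack=1)
Line 4: ['code', 'electric', 'silver'] (min_width=20, slack=0)
Line 5: ['stop', 'walk', 'stop'] (min_width=14, slack=6)
Line 6: ['number', 'cold', 'of', 'a'] (min_width=16, slack=4)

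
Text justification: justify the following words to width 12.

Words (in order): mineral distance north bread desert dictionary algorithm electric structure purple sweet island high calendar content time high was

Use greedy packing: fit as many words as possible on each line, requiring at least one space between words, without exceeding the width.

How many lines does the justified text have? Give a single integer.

Line 1: ['mineral'] (min_width=7, slack=5)
Line 2: ['distance'] (min_width=8, slack=4)
Line 3: ['north', 'bread'] (min_width=11, slack=1)
Line 4: ['desert'] (min_width=6, slack=6)
Line 5: ['dictionary'] (min_width=10, slack=2)
Line 6: ['algorithm'] (min_width=9, slack=3)
Line 7: ['electric'] (min_width=8, slack=4)
Line 8: ['structure'] (min_width=9, slack=3)
Line 9: ['purple', 'sweet'] (min_width=12, slack=0)
Line 10: ['island', 'high'] (min_width=11, slack=1)
Line 11: ['calendar'] (min_width=8, slack=4)
Line 12: ['content', 'time'] (min_width=12, slack=0)
Line 13: ['high', 'was'] (min_width=8, slack=4)
Total lines: 13

Answer: 13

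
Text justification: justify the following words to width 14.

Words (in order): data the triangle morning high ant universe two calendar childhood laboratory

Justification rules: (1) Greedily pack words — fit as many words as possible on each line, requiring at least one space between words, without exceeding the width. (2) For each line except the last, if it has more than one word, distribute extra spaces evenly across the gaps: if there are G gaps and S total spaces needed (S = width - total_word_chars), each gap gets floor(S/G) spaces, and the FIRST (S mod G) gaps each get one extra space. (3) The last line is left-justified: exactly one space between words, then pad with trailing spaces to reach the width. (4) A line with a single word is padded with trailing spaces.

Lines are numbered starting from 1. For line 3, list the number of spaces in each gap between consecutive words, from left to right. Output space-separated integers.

Line 1: ['data', 'the'] (min_width=8, slack=6)
Line 2: ['triangle'] (min_width=8, slack=6)
Line 3: ['morning', 'high'] (min_width=12, slack=2)
Line 4: ['ant', 'universe'] (min_width=12, slack=2)
Line 5: ['two', 'calendar'] (min_width=12, slack=2)
Line 6: ['childhood'] (min_width=9, slack=5)
Line 7: ['laboratory'] (min_width=10, slack=4)

Answer: 3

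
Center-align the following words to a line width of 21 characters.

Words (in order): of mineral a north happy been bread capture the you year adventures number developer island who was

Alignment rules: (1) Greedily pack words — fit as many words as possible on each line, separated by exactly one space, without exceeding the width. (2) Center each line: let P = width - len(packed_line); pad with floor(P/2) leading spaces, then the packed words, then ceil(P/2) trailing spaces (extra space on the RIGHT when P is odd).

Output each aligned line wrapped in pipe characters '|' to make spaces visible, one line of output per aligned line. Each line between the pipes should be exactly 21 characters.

Answer: | of mineral a north  |
|  happy been bread   |
|capture the you year |
|  adventures number  |
|developer island who |
|         was         |

Derivation:
Line 1: ['of', 'mineral', 'a', 'north'] (min_width=18, slack=3)
Line 2: ['happy', 'been', 'bread'] (min_width=16, slack=5)
Line 3: ['capture', 'the', 'you', 'year'] (min_width=20, slack=1)
Line 4: ['adventures', 'number'] (min_width=17, slack=4)
Line 5: ['developer', 'island', 'who'] (min_width=20, slack=1)
Line 6: ['was'] (min_width=3, slack=18)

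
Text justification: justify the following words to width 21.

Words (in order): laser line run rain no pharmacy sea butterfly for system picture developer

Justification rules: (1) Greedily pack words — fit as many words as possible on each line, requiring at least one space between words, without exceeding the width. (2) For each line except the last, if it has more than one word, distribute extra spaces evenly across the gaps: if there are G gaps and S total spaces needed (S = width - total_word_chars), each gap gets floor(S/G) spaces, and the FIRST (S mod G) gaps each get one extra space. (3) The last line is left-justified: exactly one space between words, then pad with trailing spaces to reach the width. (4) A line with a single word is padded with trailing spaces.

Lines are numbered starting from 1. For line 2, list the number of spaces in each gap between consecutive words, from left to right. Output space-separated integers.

Answer: 4 4

Derivation:
Line 1: ['laser', 'line', 'run', 'rain'] (min_width=19, slack=2)
Line 2: ['no', 'pharmacy', 'sea'] (min_width=15, slack=6)
Line 3: ['butterfly', 'for', 'system'] (min_width=20, slack=1)
Line 4: ['picture', 'developer'] (min_width=17, slack=4)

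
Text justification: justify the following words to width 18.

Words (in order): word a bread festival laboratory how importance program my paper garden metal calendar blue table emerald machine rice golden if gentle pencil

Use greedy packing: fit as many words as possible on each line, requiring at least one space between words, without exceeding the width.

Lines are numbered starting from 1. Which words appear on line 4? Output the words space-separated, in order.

Answer: importance program

Derivation:
Line 1: ['word', 'a', 'bread'] (min_width=12, slack=6)
Line 2: ['festival'] (min_width=8, slack=10)
Line 3: ['laboratory', 'how'] (min_width=14, slack=4)
Line 4: ['importance', 'program'] (min_width=18, slack=0)
Line 5: ['my', 'paper', 'garden'] (min_width=15, slack=3)
Line 6: ['metal', 'calendar'] (min_width=14, slack=4)
Line 7: ['blue', 'table', 'emerald'] (min_width=18, slack=0)
Line 8: ['machine', 'rice'] (min_width=12, slack=6)
Line 9: ['golden', 'if', 'gentle'] (min_width=16, slack=2)
Line 10: ['pencil'] (min_width=6, slack=12)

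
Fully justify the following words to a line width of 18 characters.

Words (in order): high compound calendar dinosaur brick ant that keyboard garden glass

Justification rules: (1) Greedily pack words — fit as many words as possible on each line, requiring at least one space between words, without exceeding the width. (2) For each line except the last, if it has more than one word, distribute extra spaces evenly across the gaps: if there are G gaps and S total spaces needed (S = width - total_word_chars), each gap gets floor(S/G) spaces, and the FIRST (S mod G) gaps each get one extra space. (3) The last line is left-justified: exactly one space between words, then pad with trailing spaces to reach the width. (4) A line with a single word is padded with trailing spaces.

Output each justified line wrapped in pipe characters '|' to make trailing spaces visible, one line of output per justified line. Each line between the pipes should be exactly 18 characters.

Answer: |high      compound|
|calendar  dinosaur|
|brick   ant   that|
|keyboard    garden|
|glass             |

Derivation:
Line 1: ['high', 'compound'] (min_width=13, slack=5)
Line 2: ['calendar', 'dinosaur'] (min_width=17, slack=1)
Line 3: ['brick', 'ant', 'that'] (min_width=14, slack=4)
Line 4: ['keyboard', 'garden'] (min_width=15, slack=3)
Line 5: ['glass'] (min_width=5, slack=13)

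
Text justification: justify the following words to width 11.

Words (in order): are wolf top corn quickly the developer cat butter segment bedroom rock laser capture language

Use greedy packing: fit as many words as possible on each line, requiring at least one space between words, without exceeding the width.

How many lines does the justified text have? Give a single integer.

Line 1: ['are', 'wolf'] (min_width=8, slack=3)
Line 2: ['top', 'corn'] (min_width=8, slack=3)
Line 3: ['quickly', 'the'] (min_width=11, slack=0)
Line 4: ['developer'] (min_width=9, slack=2)
Line 5: ['cat', 'butter'] (min_width=10, slack=1)
Line 6: ['segment'] (min_width=7, slack=4)
Line 7: ['bedroom'] (min_width=7, slack=4)
Line 8: ['rock', 'laser'] (min_width=10, slack=1)
Line 9: ['capture'] (min_width=7, slack=4)
Line 10: ['language'] (min_width=8, slack=3)
Total lines: 10

Answer: 10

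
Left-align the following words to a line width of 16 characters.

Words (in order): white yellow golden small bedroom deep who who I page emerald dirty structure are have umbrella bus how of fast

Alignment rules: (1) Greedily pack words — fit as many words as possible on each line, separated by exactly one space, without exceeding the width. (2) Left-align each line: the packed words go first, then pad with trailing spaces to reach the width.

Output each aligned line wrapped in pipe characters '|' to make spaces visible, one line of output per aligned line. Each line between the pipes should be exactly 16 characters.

Answer: |white yellow    |
|golden small    |
|bedroom deep who|
|who I page      |
|emerald dirty   |
|structure are   |
|have umbrella   |
|bus how of fast |

Derivation:
Line 1: ['white', 'yellow'] (min_width=12, slack=4)
Line 2: ['golden', 'small'] (min_width=12, slack=4)
Line 3: ['bedroom', 'deep', 'who'] (min_width=16, slack=0)
Line 4: ['who', 'I', 'page'] (min_width=10, slack=6)
Line 5: ['emerald', 'dirty'] (min_width=13, slack=3)
Line 6: ['structure', 'are'] (min_width=13, slack=3)
Line 7: ['have', 'umbrella'] (min_width=13, slack=3)
Line 8: ['bus', 'how', 'of', 'fast'] (min_width=15, slack=1)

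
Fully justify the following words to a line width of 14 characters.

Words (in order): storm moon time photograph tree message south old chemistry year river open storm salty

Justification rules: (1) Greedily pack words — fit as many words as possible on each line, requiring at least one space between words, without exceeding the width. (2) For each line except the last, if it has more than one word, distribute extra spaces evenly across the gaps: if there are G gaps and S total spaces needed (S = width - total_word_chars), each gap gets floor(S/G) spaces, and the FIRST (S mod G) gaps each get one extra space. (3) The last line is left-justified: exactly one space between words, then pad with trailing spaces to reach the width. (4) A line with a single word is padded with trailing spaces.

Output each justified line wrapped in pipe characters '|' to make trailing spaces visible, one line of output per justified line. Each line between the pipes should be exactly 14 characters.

Line 1: ['storm', 'moon'] (min_width=10, slack=4)
Line 2: ['time'] (min_width=4, slack=10)
Line 3: ['photograph'] (min_width=10, slack=4)
Line 4: ['tree', 'message'] (min_width=12, slack=2)
Line 5: ['south', 'old'] (min_width=9, slack=5)
Line 6: ['chemistry', 'year'] (min_width=14, slack=0)
Line 7: ['river', 'open'] (min_width=10, slack=4)
Line 8: ['storm', 'salty'] (min_width=11, slack=3)

Answer: |storm     moon|
|time          |
|photograph    |
|tree   message|
|south      old|
|chemistry year|
|river     open|
|storm salty   |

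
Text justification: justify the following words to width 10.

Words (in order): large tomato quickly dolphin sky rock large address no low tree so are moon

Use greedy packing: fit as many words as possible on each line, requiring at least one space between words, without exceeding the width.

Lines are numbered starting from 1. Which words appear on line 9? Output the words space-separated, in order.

Answer: so are

Derivation:
Line 1: ['large'] (min_width=5, slack=5)
Line 2: ['tomato'] (min_width=6, slack=4)
Line 3: ['quickly'] (min_width=7, slack=3)
Line 4: ['dolphin'] (min_width=7, slack=3)
Line 5: ['sky', 'rock'] (min_width=8, slack=2)
Line 6: ['large'] (min_width=5, slack=5)
Line 7: ['address', 'no'] (min_width=10, slack=0)
Line 8: ['low', 'tree'] (min_width=8, slack=2)
Line 9: ['so', 'are'] (min_width=6, slack=4)
Line 10: ['moon'] (min_width=4, slack=6)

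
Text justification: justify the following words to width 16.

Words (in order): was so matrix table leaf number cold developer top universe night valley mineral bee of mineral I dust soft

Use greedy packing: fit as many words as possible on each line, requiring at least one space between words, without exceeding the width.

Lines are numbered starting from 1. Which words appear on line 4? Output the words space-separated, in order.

Answer: developer top

Derivation:
Line 1: ['was', 'so', 'matrix'] (min_width=13, slack=3)
Line 2: ['table', 'leaf'] (min_width=10, slack=6)
Line 3: ['number', 'cold'] (min_width=11, slack=5)
Line 4: ['developer', 'top'] (min_width=13, slack=3)
Line 5: ['universe', 'night'] (min_width=14, slack=2)
Line 6: ['valley', 'mineral'] (min_width=14, slack=2)
Line 7: ['bee', 'of', 'mineral', 'I'] (min_width=16, slack=0)
Line 8: ['dust', 'soft'] (min_width=9, slack=7)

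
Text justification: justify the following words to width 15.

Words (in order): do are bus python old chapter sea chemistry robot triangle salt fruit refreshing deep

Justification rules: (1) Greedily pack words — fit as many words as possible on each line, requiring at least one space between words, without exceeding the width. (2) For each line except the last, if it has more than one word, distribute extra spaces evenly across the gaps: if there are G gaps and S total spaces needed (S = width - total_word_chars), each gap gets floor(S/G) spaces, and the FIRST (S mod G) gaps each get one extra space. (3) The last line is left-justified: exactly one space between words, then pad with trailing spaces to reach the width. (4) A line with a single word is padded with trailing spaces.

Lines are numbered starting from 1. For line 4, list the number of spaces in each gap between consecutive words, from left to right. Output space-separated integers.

Answer: 1

Derivation:
Line 1: ['do', 'are', 'bus'] (min_width=10, slack=5)
Line 2: ['python', 'old'] (min_width=10, slack=5)
Line 3: ['chapter', 'sea'] (min_width=11, slack=4)
Line 4: ['chemistry', 'robot'] (min_width=15, slack=0)
Line 5: ['triangle', 'salt'] (min_width=13, slack=2)
Line 6: ['fruit'] (min_width=5, slack=10)
Line 7: ['refreshing', 'deep'] (min_width=15, slack=0)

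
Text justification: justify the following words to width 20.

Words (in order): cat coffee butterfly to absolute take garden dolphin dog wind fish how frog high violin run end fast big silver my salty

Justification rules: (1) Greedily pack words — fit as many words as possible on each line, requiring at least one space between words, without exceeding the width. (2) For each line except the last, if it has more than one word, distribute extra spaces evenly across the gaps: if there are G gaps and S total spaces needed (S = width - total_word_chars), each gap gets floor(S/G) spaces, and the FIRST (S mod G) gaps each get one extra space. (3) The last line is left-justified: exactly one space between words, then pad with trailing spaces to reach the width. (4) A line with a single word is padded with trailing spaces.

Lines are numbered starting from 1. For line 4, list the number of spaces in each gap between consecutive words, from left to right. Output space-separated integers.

Answer: 2 2 1

Derivation:
Line 1: ['cat', 'coffee', 'butterfly'] (min_width=20, slack=0)
Line 2: ['to', 'absolute', 'take'] (min_width=16, slack=4)
Line 3: ['garden', 'dolphin', 'dog'] (min_width=18, slack=2)
Line 4: ['wind', 'fish', 'how', 'frog'] (min_width=18, slack=2)
Line 5: ['high', 'violin', 'run', 'end'] (min_width=19, slack=1)
Line 6: ['fast', 'big', 'silver', 'my'] (min_width=18, slack=2)
Line 7: ['salty'] (min_width=5, slack=15)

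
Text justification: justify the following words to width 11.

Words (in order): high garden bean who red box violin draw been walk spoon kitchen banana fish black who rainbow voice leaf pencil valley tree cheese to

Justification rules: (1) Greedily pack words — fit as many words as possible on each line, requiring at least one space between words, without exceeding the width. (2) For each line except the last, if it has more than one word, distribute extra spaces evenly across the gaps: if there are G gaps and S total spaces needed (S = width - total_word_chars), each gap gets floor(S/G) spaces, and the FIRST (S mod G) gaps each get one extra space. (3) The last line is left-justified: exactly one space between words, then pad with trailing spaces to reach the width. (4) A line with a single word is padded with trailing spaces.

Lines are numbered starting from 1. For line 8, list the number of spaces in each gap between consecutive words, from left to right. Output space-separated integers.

Line 1: ['high', 'garden'] (min_width=11, slack=0)
Line 2: ['bean', 'who'] (min_width=8, slack=3)
Line 3: ['red', 'box'] (min_width=7, slack=4)
Line 4: ['violin', 'draw'] (min_width=11, slack=0)
Line 5: ['been', 'walk'] (min_width=9, slack=2)
Line 6: ['spoon'] (min_width=5, slack=6)
Line 7: ['kitchen'] (min_width=7, slack=4)
Line 8: ['banana', 'fish'] (min_width=11, slack=0)
Line 9: ['black', 'who'] (min_width=9, slack=2)
Line 10: ['rainbow'] (min_width=7, slack=4)
Line 11: ['voice', 'leaf'] (min_width=10, slack=1)
Line 12: ['pencil'] (min_width=6, slack=5)
Line 13: ['valley', 'tree'] (min_width=11, slack=0)
Line 14: ['cheese', 'to'] (min_width=9, slack=2)

Answer: 1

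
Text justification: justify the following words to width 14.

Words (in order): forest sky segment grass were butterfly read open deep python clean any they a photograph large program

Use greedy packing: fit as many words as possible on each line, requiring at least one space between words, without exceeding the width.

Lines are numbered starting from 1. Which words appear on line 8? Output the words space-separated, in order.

Line 1: ['forest', 'sky'] (min_width=10, slack=4)
Line 2: ['segment', 'grass'] (min_width=13, slack=1)
Line 3: ['were', 'butterfly'] (min_width=14, slack=0)
Line 4: ['read', 'open', 'deep'] (min_width=14, slack=0)
Line 5: ['python', 'clean'] (min_width=12, slack=2)
Line 6: ['any', 'they', 'a'] (min_width=10, slack=4)
Line 7: ['photograph'] (min_width=10, slack=4)
Line 8: ['large', 'program'] (min_width=13, slack=1)

Answer: large program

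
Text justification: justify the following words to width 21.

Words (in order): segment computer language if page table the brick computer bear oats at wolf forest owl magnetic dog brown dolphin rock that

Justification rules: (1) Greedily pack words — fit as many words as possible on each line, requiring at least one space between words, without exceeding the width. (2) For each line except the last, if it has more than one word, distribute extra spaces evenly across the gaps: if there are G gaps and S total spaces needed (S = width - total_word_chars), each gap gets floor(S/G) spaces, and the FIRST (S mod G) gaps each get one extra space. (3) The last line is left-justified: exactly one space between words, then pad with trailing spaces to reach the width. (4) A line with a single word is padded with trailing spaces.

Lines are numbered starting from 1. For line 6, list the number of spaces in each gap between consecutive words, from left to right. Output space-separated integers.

Answer: 3 2

Derivation:
Line 1: ['segment', 'computer'] (min_width=16, slack=5)
Line 2: ['language', 'if', 'page'] (min_width=16, slack=5)
Line 3: ['table', 'the', 'brick'] (min_width=15, slack=6)
Line 4: ['computer', 'bear', 'oats', 'at'] (min_width=21, slack=0)
Line 5: ['wolf', 'forest', 'owl'] (min_width=15, slack=6)
Line 6: ['magnetic', 'dog', 'brown'] (min_width=18, slack=3)
Line 7: ['dolphin', 'rock', 'that'] (min_width=17, slack=4)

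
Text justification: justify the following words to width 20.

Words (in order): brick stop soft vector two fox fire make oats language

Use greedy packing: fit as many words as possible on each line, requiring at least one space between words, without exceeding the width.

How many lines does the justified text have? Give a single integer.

Line 1: ['brick', 'stop', 'soft'] (min_width=15, slack=5)
Line 2: ['vector', 'two', 'fox', 'fire'] (min_width=19, slack=1)
Line 3: ['make', 'oats', 'language'] (min_width=18, slack=2)
Total lines: 3

Answer: 3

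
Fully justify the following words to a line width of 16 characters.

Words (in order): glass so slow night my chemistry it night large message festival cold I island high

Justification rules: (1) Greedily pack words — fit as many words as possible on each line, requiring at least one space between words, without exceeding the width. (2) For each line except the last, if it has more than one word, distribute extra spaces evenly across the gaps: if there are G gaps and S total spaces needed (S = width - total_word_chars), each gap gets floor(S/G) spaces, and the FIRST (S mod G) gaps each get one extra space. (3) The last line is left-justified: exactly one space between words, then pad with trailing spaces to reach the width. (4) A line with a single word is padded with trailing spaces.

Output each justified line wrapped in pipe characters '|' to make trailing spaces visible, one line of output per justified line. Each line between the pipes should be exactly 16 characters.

Line 1: ['glass', 'so', 'slow'] (min_width=13, slack=3)
Line 2: ['night', 'my'] (min_width=8, slack=8)
Line 3: ['chemistry', 'it'] (min_width=12, slack=4)
Line 4: ['night', 'large'] (min_width=11, slack=5)
Line 5: ['message', 'festival'] (min_width=16, slack=0)
Line 6: ['cold', 'I', 'island'] (min_width=13, slack=3)
Line 7: ['high'] (min_width=4, slack=12)

Answer: |glass   so  slow|
|night         my|
|chemistry     it|
|night      large|
|message festival|
|cold   I  island|
|high            |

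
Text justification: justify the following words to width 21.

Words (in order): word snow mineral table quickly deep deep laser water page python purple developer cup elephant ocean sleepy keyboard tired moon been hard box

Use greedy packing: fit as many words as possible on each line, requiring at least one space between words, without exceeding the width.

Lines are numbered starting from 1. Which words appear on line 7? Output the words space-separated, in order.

Line 1: ['word', 'snow', 'mineral'] (min_width=17, slack=4)
Line 2: ['table', 'quickly', 'deep'] (min_width=18, slack=3)
Line 3: ['deep', 'laser', 'water', 'page'] (min_width=21, slack=0)
Line 4: ['python', 'purple'] (min_width=13, slack=8)
Line 5: ['developer', 'cup'] (min_width=13, slack=8)
Line 6: ['elephant', 'ocean', 'sleepy'] (min_width=21, slack=0)
Line 7: ['keyboard', 'tired', 'moon'] (min_width=19, slack=2)
Line 8: ['been', 'hard', 'box'] (min_width=13, slack=8)

Answer: keyboard tired moon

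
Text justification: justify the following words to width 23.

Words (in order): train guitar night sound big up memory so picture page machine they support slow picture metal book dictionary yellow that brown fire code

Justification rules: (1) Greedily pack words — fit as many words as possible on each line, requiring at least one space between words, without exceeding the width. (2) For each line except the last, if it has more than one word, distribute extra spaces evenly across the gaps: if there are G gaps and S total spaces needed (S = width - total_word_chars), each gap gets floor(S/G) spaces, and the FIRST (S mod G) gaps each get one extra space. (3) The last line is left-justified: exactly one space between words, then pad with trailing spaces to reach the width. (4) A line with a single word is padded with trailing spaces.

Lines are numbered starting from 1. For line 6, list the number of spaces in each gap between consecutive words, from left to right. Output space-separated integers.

Answer: 2 1

Derivation:
Line 1: ['train', 'guitar', 'night'] (min_width=18, slack=5)
Line 2: ['sound', 'big', 'up', 'memory', 'so'] (min_width=22, slack=1)
Line 3: ['picture', 'page', 'machine'] (min_width=20, slack=3)
Line 4: ['they', 'support', 'slow'] (min_width=17, slack=6)
Line 5: ['picture', 'metal', 'book'] (min_width=18, slack=5)
Line 6: ['dictionary', 'yellow', 'that'] (min_width=22, slack=1)
Line 7: ['brown', 'fire', 'code'] (min_width=15, slack=8)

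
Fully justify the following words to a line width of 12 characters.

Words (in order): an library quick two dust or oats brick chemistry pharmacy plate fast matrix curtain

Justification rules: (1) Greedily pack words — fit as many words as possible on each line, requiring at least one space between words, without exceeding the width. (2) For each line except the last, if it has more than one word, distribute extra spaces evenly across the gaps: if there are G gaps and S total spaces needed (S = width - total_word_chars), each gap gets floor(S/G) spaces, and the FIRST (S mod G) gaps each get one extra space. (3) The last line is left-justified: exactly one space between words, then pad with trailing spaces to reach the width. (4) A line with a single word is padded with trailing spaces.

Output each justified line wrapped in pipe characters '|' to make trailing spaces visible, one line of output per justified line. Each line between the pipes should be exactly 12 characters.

Answer: |an   library|
|quick    two|
|dust or oats|
|brick       |
|chemistry   |
|pharmacy    |
|plate   fast|
|matrix      |
|curtain     |

Derivation:
Line 1: ['an', 'library'] (min_width=10, slack=2)
Line 2: ['quick', 'two'] (min_width=9, slack=3)
Line 3: ['dust', 'or', 'oats'] (min_width=12, slack=0)
Line 4: ['brick'] (min_width=5, slack=7)
Line 5: ['chemistry'] (min_width=9, slack=3)
Line 6: ['pharmacy'] (min_width=8, slack=4)
Line 7: ['plate', 'fast'] (min_width=10, slack=2)
Line 8: ['matrix'] (min_width=6, slack=6)
Line 9: ['curtain'] (min_width=7, slack=5)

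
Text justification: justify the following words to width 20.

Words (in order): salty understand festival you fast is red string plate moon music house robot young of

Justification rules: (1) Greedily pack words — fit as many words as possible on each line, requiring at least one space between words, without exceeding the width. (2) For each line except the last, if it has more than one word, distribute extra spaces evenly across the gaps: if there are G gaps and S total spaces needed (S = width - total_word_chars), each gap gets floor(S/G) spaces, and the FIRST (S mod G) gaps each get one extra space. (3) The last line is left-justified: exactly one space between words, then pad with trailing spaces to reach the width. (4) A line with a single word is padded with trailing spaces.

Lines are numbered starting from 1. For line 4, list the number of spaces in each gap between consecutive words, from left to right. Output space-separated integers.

Answer: 3 3

Derivation:
Line 1: ['salty', 'understand'] (min_width=16, slack=4)
Line 2: ['festival', 'you', 'fast', 'is'] (min_width=20, slack=0)
Line 3: ['red', 'string', 'plate'] (min_width=16, slack=4)
Line 4: ['moon', 'music', 'house'] (min_width=16, slack=4)
Line 5: ['robot', 'young', 'of'] (min_width=14, slack=6)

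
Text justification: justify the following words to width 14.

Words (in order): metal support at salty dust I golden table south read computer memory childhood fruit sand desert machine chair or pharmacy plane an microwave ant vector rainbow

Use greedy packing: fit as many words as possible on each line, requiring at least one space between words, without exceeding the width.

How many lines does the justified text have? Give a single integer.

Line 1: ['metal', 'support'] (min_width=13, slack=1)
Line 2: ['at', 'salty', 'dust'] (min_width=13, slack=1)
Line 3: ['I', 'golden', 'table'] (min_width=14, slack=0)
Line 4: ['south', 'read'] (min_width=10, slack=4)
Line 5: ['computer'] (min_width=8, slack=6)
Line 6: ['memory'] (min_width=6, slack=8)
Line 7: ['childhood'] (min_width=9, slack=5)
Line 8: ['fruit', 'sand'] (min_width=10, slack=4)
Line 9: ['desert', 'machine'] (min_width=14, slack=0)
Line 10: ['chair', 'or'] (min_width=8, slack=6)
Line 11: ['pharmacy', 'plane'] (min_width=14, slack=0)
Line 12: ['an', 'microwave'] (min_width=12, slack=2)
Line 13: ['ant', 'vector'] (min_width=10, slack=4)
Line 14: ['rainbow'] (min_width=7, slack=7)
Total lines: 14

Answer: 14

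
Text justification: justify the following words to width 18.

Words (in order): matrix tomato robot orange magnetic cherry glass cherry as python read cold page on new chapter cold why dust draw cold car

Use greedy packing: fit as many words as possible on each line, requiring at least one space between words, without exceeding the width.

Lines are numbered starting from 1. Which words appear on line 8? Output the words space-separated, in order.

Line 1: ['matrix', 'tomato'] (min_width=13, slack=5)
Line 2: ['robot', 'orange'] (min_width=12, slack=6)
Line 3: ['magnetic', 'cherry'] (min_width=15, slack=3)
Line 4: ['glass', 'cherry', 'as'] (min_width=15, slack=3)
Line 5: ['python', 'read', 'cold'] (min_width=16, slack=2)
Line 6: ['page', 'on', 'new'] (min_width=11, slack=7)
Line 7: ['chapter', 'cold', 'why'] (min_width=16, slack=2)
Line 8: ['dust', 'draw', 'cold', 'car'] (min_width=18, slack=0)

Answer: dust draw cold car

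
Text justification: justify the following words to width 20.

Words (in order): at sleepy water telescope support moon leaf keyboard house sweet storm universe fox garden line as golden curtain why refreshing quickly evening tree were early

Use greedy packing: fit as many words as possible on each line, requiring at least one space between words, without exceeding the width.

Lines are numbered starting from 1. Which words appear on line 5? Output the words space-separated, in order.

Line 1: ['at', 'sleepy', 'water'] (min_width=15, slack=5)
Line 2: ['telescope', 'support'] (min_width=17, slack=3)
Line 3: ['moon', 'leaf', 'keyboard'] (min_width=18, slack=2)
Line 4: ['house', 'sweet', 'storm'] (min_width=17, slack=3)
Line 5: ['universe', 'fox', 'garden'] (min_width=19, slack=1)
Line 6: ['line', 'as', 'golden'] (min_width=14, slack=6)
Line 7: ['curtain', 'why'] (min_width=11, slack=9)
Line 8: ['refreshing', 'quickly'] (min_width=18, slack=2)
Line 9: ['evening', 'tree', 'were'] (min_width=17, slack=3)
Line 10: ['early'] (min_width=5, slack=15)

Answer: universe fox garden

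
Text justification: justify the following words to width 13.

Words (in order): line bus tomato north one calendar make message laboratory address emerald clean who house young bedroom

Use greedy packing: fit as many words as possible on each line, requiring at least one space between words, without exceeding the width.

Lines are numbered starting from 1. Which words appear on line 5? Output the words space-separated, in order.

Answer: laboratory

Derivation:
Line 1: ['line', 'bus'] (min_width=8, slack=5)
Line 2: ['tomato', 'north'] (min_width=12, slack=1)
Line 3: ['one', 'calendar'] (min_width=12, slack=1)
Line 4: ['make', 'message'] (min_width=12, slack=1)
Line 5: ['laboratory'] (min_width=10, slack=3)
Line 6: ['address'] (min_width=7, slack=6)
Line 7: ['emerald', 'clean'] (min_width=13, slack=0)
Line 8: ['who', 'house'] (min_width=9, slack=4)
Line 9: ['young', 'bedroom'] (min_width=13, slack=0)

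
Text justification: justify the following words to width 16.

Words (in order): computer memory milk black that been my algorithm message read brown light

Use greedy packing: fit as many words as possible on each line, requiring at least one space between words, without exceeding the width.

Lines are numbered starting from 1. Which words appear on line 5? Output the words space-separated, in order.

Answer: message read

Derivation:
Line 1: ['computer', 'memory'] (min_width=15, slack=1)
Line 2: ['milk', 'black', 'that'] (min_width=15, slack=1)
Line 3: ['been', 'my'] (min_width=7, slack=9)
Line 4: ['algorithm'] (min_width=9, slack=7)
Line 5: ['message', 'read'] (min_width=12, slack=4)
Line 6: ['brown', 'light'] (min_width=11, slack=5)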